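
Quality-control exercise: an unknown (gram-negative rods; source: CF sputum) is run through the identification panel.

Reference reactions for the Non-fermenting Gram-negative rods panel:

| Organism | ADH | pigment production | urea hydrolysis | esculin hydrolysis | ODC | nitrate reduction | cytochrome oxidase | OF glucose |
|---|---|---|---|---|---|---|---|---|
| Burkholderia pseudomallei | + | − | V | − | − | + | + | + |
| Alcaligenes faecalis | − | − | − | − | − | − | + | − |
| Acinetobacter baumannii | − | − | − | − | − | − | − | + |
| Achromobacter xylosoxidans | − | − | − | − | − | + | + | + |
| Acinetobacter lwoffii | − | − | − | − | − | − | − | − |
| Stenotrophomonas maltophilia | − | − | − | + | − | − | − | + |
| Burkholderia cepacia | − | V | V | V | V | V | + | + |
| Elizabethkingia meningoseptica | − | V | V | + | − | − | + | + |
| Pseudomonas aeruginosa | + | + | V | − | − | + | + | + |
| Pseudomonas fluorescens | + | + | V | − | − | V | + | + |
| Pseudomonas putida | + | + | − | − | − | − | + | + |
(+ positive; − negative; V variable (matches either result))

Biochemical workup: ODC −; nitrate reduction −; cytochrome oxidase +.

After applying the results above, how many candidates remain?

cytochrome oxidase +: excludes Acinetobacter baumannii, Acinetobacter lwoffii, Stenotrophomonas maltophilia — 8 left.
ODC −: all 8 remaining candidates are consistent.
nitrate reduction −: excludes Burkholderia pseudomallei, Achromobacter xylosoxidans, Pseudomonas aeruginosa — 5 left.
Still consistent: Alcaligenes faecalis, Burkholderia cepacia, Elizabethkingia meningoseptica, Pseudomonas fluorescens, Pseudomonas putida.

5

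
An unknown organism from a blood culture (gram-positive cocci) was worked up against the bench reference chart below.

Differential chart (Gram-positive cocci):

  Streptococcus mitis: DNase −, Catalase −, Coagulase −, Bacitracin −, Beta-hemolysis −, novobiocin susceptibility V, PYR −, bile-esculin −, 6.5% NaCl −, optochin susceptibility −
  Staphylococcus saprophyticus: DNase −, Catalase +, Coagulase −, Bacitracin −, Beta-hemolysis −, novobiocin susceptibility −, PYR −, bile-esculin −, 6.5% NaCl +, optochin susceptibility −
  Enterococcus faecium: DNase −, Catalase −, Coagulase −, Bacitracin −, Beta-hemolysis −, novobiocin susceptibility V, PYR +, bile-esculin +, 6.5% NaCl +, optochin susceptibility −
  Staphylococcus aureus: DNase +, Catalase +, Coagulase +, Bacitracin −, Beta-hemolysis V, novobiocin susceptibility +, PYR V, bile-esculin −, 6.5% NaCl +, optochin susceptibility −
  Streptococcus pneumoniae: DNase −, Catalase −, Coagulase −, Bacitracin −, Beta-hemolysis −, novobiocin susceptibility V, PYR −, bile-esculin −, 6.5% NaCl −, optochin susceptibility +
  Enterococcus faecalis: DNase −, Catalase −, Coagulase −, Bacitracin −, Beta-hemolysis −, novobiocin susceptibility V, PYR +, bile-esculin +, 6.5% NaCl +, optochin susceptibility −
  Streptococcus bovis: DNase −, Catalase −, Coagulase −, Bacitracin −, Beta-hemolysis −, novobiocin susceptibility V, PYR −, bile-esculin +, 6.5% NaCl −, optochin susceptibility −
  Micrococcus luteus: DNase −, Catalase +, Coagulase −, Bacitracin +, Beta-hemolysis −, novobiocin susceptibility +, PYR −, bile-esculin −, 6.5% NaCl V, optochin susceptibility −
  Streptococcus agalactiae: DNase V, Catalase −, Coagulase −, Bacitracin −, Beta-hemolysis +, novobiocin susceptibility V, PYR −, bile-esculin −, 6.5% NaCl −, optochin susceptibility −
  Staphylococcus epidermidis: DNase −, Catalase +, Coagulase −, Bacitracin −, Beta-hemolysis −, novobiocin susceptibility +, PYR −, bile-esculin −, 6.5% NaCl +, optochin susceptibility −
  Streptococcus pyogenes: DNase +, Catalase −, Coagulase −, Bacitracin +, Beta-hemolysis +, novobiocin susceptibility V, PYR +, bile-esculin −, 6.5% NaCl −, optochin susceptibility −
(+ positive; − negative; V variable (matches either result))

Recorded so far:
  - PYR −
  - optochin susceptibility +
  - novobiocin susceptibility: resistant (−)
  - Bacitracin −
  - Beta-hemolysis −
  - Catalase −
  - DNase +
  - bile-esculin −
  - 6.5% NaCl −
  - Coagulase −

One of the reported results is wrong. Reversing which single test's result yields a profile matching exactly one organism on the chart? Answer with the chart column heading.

DNase

As reported, no row in the chart matches all 10 reactions.
Reversing Beta-hemolysis → still no organism matches.
Reversing bile-esculin → still no organism matches.
Reversing PYR → still no organism matches.
Reversing Bacitracin → still no organism matches.
Reversing optochin susceptibility → still no organism matches.
Reversing DNase (to −) → unique match: Streptococcus pneumoniae.
Reversing novobiocin susceptibility → still no organism matches.
Reversing 6.5% NaCl → still no organism matches.
Reversing Coagulase → still no organism matches.
Reversing Catalase → still no organism matches.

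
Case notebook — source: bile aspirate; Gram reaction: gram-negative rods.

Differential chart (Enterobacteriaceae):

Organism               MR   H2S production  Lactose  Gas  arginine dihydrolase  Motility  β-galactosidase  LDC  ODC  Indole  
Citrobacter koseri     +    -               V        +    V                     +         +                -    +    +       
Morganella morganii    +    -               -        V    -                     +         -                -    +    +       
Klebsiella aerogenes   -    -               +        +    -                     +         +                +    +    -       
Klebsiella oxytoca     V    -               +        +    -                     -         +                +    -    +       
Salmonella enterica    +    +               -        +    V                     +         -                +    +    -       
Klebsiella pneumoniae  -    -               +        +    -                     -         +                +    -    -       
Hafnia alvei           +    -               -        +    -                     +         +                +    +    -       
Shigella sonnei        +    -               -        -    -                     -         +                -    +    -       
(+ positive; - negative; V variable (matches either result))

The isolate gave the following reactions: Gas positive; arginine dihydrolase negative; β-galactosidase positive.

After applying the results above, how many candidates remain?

5

β-galactosidase +: excludes Morganella morganii, Salmonella enterica — 6 left.
arginine dihydrolase -: all 6 remaining candidates are consistent.
Gas +: excludes Shigella sonnei — 5 left.
Still consistent: Citrobacter koseri, Hafnia alvei, Klebsiella aerogenes, Klebsiella oxytoca, Klebsiella pneumoniae.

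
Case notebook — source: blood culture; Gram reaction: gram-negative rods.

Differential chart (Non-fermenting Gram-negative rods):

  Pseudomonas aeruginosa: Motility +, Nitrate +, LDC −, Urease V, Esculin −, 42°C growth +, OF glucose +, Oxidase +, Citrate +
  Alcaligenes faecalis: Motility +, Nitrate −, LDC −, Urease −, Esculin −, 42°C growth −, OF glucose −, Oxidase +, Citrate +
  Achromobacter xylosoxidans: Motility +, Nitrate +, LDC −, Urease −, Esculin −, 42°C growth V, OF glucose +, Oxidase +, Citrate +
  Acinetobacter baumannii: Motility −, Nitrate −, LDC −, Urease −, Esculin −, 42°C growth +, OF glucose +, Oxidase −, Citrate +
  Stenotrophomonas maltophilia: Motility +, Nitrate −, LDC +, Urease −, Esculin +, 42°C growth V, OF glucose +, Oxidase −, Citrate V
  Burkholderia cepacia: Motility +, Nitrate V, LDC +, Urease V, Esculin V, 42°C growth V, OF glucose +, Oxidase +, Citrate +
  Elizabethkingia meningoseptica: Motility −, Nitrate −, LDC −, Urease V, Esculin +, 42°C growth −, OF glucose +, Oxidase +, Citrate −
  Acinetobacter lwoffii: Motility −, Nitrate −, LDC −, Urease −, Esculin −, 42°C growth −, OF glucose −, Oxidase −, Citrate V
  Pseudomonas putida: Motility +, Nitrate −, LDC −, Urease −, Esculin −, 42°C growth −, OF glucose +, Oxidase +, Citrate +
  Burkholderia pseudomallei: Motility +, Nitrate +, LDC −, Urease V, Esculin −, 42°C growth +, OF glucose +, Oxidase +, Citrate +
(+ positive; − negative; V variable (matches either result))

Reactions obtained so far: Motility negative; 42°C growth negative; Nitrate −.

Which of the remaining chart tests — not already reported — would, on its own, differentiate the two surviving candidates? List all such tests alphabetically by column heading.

Esculin, OF glucose, Oxidase

Motility −: excludes 7 organisms — 3 left.
Nitrate −: all 3 remaining candidates are consistent.
42°C growth −: excludes Acinetobacter baumannii — 2 left.
Two candidates remain: Acinetobacter lwoffii and Elizabethkingia meningoseptica.
  LDC: − vs − — same for both, does not separate.
  Urease: − vs V — variable for at least one, does not separate.
  Esculin: Acinetobacter lwoffii −, Elizabethkingia meningoseptica + — discriminates.
  OF glucose: Acinetobacter lwoffii −, Elizabethkingia meningoseptica + — discriminates.
  Oxidase: Acinetobacter lwoffii −, Elizabethkingia meningoseptica + — discriminates.
  Citrate: V vs − — variable for at least one, does not separate.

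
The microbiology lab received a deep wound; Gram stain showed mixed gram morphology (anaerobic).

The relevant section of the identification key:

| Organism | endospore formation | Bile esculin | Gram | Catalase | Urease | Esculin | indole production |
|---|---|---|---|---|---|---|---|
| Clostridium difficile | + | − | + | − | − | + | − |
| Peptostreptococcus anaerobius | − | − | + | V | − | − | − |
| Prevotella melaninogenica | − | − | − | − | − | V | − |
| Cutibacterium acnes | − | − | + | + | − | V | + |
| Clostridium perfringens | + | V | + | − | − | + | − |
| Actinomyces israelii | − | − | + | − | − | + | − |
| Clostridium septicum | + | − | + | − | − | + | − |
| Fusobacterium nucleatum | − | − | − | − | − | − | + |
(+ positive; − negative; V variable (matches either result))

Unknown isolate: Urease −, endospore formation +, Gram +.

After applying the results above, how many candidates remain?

3

Gram +: excludes Prevotella melaninogenica, Fusobacterium nucleatum — 6 left.
Urease −: all 6 remaining candidates are consistent.
endospore formation +: excludes Peptostreptococcus anaerobius, Cutibacterium acnes, Actinomyces israelii — 3 left.
Still consistent: Clostridium difficile, Clostridium perfringens, Clostridium septicum.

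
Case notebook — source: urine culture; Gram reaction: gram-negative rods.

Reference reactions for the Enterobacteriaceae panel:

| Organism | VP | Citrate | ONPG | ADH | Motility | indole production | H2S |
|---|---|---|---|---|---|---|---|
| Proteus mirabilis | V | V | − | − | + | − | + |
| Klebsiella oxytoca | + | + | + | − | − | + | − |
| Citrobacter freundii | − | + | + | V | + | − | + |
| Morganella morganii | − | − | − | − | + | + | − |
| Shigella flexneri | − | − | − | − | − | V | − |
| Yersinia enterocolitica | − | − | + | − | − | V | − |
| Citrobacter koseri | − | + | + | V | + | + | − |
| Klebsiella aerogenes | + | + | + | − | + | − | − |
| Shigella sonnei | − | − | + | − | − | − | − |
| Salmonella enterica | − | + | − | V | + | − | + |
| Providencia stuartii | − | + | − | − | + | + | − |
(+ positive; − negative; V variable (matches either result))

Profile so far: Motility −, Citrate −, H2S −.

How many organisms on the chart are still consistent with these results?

3

Citrate −: excludes 6 organisms — 5 left.
Motility −: excludes Proteus mirabilis, Morganella morganii — 3 left.
H2S −: all 3 remaining candidates are consistent.
Still consistent: Shigella flexneri, Shigella sonnei, Yersinia enterocolitica.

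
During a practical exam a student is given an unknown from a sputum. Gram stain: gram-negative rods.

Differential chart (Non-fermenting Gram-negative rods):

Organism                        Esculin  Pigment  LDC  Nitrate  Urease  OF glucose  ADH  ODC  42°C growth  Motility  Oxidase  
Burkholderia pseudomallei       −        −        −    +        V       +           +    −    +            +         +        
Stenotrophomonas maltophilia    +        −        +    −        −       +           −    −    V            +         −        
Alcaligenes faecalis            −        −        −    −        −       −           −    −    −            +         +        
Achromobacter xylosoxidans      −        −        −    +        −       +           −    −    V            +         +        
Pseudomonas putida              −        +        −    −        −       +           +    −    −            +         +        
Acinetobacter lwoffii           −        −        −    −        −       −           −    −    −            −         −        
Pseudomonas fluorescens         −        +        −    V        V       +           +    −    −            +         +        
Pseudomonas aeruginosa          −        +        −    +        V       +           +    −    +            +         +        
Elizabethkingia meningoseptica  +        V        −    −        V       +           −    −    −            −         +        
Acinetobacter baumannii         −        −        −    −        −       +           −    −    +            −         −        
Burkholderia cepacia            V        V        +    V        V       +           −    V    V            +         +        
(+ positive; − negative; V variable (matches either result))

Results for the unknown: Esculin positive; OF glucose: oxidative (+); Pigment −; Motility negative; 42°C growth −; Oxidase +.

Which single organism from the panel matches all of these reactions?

Elizabethkingia meningoseptica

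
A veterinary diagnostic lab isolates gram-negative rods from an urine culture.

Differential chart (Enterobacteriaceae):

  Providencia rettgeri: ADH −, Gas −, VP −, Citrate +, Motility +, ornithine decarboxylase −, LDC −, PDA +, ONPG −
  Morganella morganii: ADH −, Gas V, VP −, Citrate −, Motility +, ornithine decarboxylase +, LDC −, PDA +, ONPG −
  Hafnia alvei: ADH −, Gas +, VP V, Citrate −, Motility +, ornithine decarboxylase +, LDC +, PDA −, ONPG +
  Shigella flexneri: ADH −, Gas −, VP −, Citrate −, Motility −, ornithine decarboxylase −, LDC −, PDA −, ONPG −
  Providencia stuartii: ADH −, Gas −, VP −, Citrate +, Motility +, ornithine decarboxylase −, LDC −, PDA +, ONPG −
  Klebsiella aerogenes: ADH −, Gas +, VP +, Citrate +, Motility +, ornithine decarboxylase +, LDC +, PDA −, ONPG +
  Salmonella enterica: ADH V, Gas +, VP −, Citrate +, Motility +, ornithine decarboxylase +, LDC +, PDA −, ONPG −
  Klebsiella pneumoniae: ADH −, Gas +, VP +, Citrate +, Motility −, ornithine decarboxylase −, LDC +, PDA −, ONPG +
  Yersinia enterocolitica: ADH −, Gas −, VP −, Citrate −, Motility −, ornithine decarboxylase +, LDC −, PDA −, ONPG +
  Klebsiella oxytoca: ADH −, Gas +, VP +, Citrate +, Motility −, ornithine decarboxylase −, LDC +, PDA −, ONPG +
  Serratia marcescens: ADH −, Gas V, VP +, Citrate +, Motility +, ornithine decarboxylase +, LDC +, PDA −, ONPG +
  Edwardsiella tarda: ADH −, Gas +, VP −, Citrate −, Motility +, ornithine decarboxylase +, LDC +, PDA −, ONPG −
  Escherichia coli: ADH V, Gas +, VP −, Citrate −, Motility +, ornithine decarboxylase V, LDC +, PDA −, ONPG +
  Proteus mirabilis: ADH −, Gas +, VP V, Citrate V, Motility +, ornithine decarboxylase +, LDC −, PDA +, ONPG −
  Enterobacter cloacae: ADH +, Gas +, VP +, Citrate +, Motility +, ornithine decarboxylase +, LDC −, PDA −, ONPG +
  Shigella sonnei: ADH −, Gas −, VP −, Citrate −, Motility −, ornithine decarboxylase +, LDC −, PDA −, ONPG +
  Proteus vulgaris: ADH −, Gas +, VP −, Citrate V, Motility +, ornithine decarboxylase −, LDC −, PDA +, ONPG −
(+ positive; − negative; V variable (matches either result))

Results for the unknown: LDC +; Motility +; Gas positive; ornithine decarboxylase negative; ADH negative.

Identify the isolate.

ADH −: excludes Enterobacter cloacae — 16 left.
Motility +: excludes 5 organisms — 11 left.
LDC +: excludes 5 organisms — 6 left.
ornithine decarboxylase −: excludes 5 organisms — 1 left.
Gas +: the one remaining candidate is consistent.

Escherichia coli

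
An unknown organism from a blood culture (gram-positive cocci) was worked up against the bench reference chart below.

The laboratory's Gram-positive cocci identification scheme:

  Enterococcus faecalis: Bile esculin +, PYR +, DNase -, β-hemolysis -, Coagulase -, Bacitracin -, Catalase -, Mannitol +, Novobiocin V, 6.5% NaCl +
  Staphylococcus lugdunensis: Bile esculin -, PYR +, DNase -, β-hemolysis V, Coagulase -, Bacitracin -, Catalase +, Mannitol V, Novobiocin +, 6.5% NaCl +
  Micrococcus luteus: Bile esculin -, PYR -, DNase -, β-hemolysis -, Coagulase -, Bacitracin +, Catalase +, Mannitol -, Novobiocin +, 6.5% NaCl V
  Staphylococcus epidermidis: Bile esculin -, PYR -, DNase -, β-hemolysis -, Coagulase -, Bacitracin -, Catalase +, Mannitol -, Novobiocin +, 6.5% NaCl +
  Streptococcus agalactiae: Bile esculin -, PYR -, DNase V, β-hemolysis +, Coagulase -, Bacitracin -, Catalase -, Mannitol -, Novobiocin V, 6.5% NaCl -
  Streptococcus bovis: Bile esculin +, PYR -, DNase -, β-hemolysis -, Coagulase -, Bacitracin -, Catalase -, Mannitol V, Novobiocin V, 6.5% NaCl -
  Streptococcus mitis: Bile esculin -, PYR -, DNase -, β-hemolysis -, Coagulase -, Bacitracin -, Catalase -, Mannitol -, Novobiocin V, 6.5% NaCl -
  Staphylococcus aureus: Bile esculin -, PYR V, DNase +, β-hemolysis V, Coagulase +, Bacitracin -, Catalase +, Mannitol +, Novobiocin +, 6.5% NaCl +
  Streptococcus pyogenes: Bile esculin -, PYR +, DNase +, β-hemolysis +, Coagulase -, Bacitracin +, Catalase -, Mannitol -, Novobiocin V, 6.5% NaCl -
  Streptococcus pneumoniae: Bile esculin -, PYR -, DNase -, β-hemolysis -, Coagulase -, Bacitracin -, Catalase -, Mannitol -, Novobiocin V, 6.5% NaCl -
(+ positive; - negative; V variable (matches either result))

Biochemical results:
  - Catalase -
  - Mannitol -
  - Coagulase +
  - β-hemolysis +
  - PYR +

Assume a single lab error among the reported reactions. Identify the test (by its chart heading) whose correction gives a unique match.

As reported, no row in the chart matches all 5 reactions.
Reversing Coagulase (to -) → unique match: Streptococcus pyogenes.
Reversing Catalase → still no organism matches.
Reversing PYR → still no organism matches.
Reversing β-hemolysis → still no organism matches.
Reversing Mannitol → still no organism matches.

Coagulase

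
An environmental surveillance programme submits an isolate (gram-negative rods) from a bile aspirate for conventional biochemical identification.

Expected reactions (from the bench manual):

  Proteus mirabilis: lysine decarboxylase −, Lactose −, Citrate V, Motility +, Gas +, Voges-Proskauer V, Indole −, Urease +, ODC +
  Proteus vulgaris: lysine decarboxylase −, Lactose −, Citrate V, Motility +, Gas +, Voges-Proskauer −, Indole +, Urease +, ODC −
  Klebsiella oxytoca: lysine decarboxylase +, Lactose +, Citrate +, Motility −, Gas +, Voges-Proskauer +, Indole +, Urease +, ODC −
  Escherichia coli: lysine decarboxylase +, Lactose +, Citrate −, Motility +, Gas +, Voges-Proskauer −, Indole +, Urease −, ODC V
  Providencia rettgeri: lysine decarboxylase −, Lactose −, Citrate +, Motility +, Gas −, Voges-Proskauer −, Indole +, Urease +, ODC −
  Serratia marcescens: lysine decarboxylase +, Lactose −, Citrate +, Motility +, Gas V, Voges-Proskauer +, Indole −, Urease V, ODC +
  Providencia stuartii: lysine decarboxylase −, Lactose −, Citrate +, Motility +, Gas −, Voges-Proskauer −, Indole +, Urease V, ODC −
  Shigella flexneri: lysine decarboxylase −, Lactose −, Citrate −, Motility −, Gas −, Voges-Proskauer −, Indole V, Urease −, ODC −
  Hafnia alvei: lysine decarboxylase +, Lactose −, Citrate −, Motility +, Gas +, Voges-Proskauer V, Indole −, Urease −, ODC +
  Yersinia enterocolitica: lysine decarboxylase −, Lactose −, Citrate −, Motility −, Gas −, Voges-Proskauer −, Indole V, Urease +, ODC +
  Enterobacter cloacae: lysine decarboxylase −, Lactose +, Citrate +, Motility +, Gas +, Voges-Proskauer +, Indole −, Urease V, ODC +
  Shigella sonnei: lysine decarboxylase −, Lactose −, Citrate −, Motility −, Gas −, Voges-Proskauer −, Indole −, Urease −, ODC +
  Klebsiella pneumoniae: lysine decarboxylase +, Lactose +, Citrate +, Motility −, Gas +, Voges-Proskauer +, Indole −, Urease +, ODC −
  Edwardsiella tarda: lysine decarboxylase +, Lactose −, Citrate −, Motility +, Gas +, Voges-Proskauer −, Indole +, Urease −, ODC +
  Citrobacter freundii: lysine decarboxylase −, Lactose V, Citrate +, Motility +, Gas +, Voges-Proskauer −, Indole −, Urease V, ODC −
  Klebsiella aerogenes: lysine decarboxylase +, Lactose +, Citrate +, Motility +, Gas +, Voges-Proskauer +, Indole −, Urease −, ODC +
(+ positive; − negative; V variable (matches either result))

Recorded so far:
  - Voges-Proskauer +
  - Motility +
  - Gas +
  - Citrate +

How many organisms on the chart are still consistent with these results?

4

Voges-Proskauer +: excludes 9 organisms — 7 left.
Gas +: all 7 remaining candidates are consistent.
Citrate +: excludes Hafnia alvei — 6 left.
Motility +: excludes Klebsiella oxytoca, Klebsiella pneumoniae — 4 left.
Still consistent: Enterobacter cloacae, Klebsiella aerogenes, Proteus mirabilis, Serratia marcescens.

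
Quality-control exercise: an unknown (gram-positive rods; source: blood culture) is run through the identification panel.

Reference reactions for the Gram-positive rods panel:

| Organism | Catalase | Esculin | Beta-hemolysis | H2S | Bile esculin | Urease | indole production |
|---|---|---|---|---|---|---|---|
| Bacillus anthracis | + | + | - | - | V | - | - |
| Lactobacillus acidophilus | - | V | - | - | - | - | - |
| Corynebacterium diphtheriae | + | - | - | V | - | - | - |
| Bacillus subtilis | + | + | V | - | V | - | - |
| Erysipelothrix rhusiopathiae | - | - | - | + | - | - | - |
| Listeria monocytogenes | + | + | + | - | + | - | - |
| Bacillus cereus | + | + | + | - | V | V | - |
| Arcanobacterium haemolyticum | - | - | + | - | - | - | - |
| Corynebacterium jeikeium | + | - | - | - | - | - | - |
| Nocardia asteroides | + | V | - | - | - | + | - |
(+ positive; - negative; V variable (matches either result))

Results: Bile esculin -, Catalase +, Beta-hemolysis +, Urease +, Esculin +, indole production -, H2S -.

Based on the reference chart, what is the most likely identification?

Bacillus cereus

Urease +: excludes 8 organisms — 2 left.
Beta-hemolysis +: excludes Nocardia asteroides — 1 left.
H2S -: the one remaining candidate is consistent.
Bile esculin -: the one remaining candidate is consistent.
indole production -: the one remaining candidate is consistent.
Esculin +: the one remaining candidate is consistent.
Catalase +: the one remaining candidate is consistent.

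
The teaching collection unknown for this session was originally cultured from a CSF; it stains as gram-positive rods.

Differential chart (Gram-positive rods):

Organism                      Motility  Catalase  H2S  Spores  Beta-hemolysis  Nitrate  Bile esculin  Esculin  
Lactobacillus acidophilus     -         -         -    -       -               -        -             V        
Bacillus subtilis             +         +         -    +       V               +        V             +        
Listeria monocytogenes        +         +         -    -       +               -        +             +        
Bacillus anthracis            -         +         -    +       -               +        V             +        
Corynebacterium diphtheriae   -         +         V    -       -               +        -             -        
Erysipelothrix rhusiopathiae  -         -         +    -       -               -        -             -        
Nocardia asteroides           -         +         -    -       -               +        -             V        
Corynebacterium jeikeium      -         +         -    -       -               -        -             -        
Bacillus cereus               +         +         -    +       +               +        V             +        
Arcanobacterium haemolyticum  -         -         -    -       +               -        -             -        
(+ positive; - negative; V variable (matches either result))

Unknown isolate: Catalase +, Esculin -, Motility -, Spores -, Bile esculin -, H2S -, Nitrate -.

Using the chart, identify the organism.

Spores -: excludes Bacillus subtilis, Bacillus anthracis, Bacillus cereus — 7 left.
Nitrate -: excludes Corynebacterium diphtheriae, Nocardia asteroides — 5 left.
Catalase +: excludes Lactobacillus acidophilus, Erysipelothrix rhusiopathiae, Arcanobacterium haemolyticum — 2 left.
Bile esculin -: excludes Listeria monocytogenes — 1 left.
Motility -: the one remaining candidate is consistent.
H2S -: the one remaining candidate is consistent.
Esculin -: the one remaining candidate is consistent.

Corynebacterium jeikeium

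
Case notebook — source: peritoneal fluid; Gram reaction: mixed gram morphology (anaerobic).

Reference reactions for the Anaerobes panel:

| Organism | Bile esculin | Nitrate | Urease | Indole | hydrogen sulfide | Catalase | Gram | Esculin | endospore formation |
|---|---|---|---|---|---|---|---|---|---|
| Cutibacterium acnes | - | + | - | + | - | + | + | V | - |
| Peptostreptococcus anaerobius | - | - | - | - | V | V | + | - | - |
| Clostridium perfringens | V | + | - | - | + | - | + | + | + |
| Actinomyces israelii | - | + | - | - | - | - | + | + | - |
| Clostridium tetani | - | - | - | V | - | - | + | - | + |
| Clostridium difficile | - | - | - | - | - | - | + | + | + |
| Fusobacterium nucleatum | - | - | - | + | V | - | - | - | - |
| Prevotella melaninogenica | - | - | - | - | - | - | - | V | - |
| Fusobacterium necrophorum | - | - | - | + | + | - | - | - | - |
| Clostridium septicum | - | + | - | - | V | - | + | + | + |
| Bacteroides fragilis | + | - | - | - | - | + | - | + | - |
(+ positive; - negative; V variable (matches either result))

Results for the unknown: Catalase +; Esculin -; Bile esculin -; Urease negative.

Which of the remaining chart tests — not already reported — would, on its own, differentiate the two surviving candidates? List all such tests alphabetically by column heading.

Indole, Nitrate

Bile esculin -: excludes Bacteroides fragilis — 10 left.
Esculin -: excludes Clostridium perfringens, Actinomyces israelii, Clostridium difficile, Clostridium septicum — 6 left.
Urease -: all 6 remaining candidates are consistent.
Catalase +: excludes Clostridium tetani, Fusobacterium nucleatum, Prevotella melaninogenica, Fusobacterium necrophorum — 2 left.
Two candidates remain: Cutibacterium acnes and Peptostreptococcus anaerobius.
  Nitrate: Cutibacterium acnes +, Peptostreptococcus anaerobius - — discriminates.
  Indole: Cutibacterium acnes +, Peptostreptococcus anaerobius - — discriminates.
  hydrogen sulfide: - vs V — variable for at least one, does not separate.
  Gram: + vs + — same for both, does not separate.
  endospore formation: - vs - — same for both, does not separate.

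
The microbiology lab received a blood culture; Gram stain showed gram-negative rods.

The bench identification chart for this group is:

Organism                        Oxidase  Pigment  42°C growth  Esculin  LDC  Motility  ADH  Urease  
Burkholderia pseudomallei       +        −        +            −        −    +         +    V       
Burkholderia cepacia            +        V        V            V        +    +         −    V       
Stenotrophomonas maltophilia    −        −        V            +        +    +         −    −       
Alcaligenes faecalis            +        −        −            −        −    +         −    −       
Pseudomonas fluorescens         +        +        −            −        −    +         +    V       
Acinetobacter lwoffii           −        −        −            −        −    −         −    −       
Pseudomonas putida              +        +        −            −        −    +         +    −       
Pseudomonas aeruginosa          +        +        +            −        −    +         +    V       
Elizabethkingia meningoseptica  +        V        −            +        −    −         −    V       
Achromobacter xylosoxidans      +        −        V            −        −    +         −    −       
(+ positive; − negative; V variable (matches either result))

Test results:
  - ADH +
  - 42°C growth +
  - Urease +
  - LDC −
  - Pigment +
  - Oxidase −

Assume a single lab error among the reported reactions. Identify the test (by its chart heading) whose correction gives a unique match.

As reported, no row in the chart matches all 6 reactions.
Reversing Oxidase (to +) → unique match: Pseudomonas aeruginosa.
Reversing LDC → still no organism matches.
Reversing ADH → still no organism matches.
Reversing Urease → still no organism matches.
Reversing Pigment → still no organism matches.
Reversing 42°C growth → still no organism matches.

Oxidase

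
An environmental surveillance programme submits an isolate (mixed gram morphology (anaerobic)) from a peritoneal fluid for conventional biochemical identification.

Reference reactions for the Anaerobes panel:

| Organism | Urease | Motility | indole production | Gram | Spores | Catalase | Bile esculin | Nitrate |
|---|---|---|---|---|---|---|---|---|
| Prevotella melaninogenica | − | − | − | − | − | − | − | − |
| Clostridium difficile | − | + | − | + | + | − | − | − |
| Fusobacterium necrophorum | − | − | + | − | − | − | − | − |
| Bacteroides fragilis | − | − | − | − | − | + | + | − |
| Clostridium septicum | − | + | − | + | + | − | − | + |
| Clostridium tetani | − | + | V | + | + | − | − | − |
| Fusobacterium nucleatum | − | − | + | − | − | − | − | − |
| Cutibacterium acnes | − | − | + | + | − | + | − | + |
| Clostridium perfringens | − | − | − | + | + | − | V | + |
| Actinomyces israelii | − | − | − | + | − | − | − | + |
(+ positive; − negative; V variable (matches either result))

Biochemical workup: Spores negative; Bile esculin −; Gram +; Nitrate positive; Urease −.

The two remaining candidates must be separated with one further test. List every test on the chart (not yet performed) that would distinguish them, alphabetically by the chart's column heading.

Catalase, indole production

Bile esculin −: excludes Bacteroides fragilis — 9 left.
Urease −: all 9 remaining candidates are consistent.
Nitrate +: excludes 5 organisms — 4 left.
Gram +: all 4 remaining candidates are consistent.
Spores −: excludes Clostridium septicum, Clostridium perfringens — 2 left.
Two candidates remain: Actinomyces israelii and Cutibacterium acnes.
  Motility: − vs − — same for both, does not separate.
  indole production: Actinomyces israelii −, Cutibacterium acnes + — discriminates.
  Catalase: Actinomyces israelii −, Cutibacterium acnes + — discriminates.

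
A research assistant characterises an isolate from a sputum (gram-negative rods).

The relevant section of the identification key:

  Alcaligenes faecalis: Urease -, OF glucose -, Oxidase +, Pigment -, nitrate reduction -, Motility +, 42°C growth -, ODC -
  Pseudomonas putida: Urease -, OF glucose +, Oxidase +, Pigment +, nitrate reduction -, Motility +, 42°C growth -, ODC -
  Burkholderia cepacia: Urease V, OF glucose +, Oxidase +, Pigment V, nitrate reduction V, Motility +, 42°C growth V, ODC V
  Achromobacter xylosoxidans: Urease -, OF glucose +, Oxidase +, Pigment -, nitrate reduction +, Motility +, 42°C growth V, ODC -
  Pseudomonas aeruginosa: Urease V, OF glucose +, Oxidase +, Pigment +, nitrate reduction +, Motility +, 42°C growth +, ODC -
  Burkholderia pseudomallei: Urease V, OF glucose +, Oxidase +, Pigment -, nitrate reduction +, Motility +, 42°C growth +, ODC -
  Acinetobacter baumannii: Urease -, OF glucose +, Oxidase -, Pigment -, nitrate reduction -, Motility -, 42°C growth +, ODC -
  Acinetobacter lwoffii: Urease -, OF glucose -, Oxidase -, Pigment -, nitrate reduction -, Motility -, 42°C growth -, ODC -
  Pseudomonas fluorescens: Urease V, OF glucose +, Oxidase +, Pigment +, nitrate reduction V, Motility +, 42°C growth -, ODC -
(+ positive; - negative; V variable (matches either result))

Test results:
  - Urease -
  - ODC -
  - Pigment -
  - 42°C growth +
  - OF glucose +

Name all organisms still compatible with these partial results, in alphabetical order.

Achromobacter xylosoxidans, Acinetobacter baumannii, Burkholderia cepacia, Burkholderia pseudomallei

Urease -: all 9 remaining candidates are consistent.
OF glucose +: excludes Alcaligenes faecalis, Acinetobacter lwoffii — 7 left.
42°C growth +: excludes Pseudomonas putida, Pseudomonas fluorescens — 5 left.
Pigment -: excludes Pseudomonas aeruginosa — 4 left.
ODC -: all 4 remaining candidates are consistent.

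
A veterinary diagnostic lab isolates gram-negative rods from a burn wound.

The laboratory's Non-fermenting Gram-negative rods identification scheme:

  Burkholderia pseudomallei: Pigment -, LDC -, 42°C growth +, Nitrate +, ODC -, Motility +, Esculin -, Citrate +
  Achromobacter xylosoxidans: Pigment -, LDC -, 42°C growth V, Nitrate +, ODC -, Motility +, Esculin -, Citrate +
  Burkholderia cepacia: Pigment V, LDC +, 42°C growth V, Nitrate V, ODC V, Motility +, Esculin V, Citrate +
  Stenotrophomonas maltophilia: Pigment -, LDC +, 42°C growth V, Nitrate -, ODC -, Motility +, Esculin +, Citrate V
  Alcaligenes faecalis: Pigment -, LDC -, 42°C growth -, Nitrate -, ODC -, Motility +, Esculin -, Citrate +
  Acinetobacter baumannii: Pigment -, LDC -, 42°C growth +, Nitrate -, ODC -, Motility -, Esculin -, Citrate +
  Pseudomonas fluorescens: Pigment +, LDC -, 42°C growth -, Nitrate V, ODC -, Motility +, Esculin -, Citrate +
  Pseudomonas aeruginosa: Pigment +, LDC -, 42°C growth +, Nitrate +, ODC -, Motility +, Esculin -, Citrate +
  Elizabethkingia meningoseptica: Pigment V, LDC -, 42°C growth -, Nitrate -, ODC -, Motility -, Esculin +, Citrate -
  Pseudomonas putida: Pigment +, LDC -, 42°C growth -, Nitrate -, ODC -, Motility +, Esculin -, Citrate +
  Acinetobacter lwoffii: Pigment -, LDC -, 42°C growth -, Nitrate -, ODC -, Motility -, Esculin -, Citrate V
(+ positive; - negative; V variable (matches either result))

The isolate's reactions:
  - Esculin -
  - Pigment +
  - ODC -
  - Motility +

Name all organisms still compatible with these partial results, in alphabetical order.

ODC -: all 11 remaining candidates are consistent.
Motility +: excludes Acinetobacter baumannii, Elizabethkingia meningoseptica, Acinetobacter lwoffii — 8 left.
Esculin -: excludes Stenotrophomonas maltophilia — 7 left.
Pigment +: excludes Burkholderia pseudomallei, Achromobacter xylosoxidans, Alcaligenes faecalis — 4 left.

Burkholderia cepacia, Pseudomonas aeruginosa, Pseudomonas fluorescens, Pseudomonas putida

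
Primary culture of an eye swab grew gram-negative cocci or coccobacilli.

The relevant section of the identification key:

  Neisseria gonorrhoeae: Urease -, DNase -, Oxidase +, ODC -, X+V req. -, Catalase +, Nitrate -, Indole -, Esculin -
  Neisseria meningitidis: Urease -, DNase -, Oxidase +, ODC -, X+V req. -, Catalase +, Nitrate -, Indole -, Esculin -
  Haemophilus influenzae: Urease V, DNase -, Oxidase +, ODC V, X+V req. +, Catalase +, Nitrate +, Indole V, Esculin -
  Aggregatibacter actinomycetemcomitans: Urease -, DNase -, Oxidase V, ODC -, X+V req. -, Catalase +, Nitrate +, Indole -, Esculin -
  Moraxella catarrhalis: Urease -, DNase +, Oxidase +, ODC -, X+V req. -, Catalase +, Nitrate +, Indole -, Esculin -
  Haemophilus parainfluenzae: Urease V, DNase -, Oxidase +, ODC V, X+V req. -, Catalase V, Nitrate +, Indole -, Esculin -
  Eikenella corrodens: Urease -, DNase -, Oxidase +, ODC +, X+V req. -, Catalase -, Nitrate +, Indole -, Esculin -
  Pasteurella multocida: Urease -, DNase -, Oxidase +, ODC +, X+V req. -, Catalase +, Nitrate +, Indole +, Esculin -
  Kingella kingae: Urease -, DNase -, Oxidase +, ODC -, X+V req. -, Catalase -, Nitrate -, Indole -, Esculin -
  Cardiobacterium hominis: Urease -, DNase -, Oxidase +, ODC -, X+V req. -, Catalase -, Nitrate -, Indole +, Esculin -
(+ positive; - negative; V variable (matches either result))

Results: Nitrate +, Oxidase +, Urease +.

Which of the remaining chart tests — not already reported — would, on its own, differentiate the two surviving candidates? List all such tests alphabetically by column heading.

X+V req.

Oxidase +: all 10 remaining candidates are consistent.
Nitrate +: excludes Neisseria gonorrhoeae, Neisseria meningitidis, Kingella kingae, Cardiobacterium hominis — 6 left.
Urease +: excludes Aggregatibacter actinomycetemcomitans, Moraxella catarrhalis, Eikenella corrodens, Pasteurella multocida — 2 left.
Two candidates remain: Haemophilus influenzae and Haemophilus parainfluenzae.
  DNase: - vs - — same for both, does not separate.
  ODC: V vs V — variable for at least one, does not separate.
  X+V req.: Haemophilus influenzae +, Haemophilus parainfluenzae - — discriminates.
  Catalase: + vs V — variable for at least one, does not separate.
  Indole: V vs - — variable for at least one, does not separate.
  Esculin: - vs - — same for both, does not separate.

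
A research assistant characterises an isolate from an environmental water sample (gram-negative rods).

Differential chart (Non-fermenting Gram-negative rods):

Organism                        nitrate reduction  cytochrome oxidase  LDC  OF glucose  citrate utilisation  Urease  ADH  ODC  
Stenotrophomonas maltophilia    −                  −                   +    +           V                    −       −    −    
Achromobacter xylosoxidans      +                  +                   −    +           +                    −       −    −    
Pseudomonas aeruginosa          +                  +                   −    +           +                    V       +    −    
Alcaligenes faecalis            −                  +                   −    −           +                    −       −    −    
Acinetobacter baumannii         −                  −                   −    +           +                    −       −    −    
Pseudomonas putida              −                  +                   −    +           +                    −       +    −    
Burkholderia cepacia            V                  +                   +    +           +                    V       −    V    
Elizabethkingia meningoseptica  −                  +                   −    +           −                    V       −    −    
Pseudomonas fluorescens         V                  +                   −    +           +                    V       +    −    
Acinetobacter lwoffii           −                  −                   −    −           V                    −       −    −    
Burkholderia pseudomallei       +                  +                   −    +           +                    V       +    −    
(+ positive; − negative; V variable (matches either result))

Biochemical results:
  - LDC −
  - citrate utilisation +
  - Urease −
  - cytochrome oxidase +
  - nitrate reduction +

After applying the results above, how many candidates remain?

4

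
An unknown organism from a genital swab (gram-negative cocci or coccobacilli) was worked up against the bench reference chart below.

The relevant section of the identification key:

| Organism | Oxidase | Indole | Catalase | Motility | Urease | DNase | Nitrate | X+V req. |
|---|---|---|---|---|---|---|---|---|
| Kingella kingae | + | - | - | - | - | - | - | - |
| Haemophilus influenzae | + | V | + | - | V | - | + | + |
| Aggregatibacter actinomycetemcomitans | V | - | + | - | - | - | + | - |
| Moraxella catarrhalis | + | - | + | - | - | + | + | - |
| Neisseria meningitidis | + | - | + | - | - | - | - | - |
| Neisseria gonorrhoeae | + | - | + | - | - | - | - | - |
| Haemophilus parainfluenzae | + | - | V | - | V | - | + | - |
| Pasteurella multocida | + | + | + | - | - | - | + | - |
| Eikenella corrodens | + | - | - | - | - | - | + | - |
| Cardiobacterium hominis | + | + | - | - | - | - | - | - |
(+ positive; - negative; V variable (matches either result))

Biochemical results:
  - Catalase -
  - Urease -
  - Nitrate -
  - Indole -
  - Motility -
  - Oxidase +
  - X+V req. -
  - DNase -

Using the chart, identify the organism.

Catalase -: excludes 6 organisms — 4 left.
Nitrate -: excludes Haemophilus parainfluenzae, Eikenella corrodens — 2 left.
Motility -: all 2 remaining candidates are consistent.
Urease -: all 2 remaining candidates are consistent.
Indole -: excludes Cardiobacterium hominis — 1 left.
X+V req. -: the one remaining candidate is consistent.
Oxidase +: the one remaining candidate is consistent.
DNase -: the one remaining candidate is consistent.

Kingella kingae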